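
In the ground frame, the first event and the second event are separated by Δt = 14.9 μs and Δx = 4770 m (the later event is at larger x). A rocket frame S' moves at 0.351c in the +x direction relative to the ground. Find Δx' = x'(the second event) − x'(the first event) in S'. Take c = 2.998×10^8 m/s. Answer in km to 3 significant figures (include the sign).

γ = 1/√(1 − 0.351²) = 1.0679
Δx' = γ(Δx − vΔt) = 1.0679 × (4770 m − 0.351×(2.998×10^8 m/s)×14.9×10^-6 s)
= 1.0679 × (3202.1 m) = 3.42 km

Δx' ≈ 3.42 km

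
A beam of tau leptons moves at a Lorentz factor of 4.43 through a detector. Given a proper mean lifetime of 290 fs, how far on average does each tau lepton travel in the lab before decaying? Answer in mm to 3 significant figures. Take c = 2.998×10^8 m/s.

β = √(1 − 1/γ²) = √(1 − 1/4.43²) = 0.97419
Dilated lifetime: Δt = γτ₀ = 4.43 × 290 fs = 1284.7 fs
d = vΔt = 0.97419c × 1284.7 fs = 2.9206×10^8 m/s × 1.2847×10^-12 s = 0.375 mm

d ≈ 0.375 mm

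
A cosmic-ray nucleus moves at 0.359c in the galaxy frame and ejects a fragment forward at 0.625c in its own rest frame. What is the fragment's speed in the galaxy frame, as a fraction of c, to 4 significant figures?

u ≈ 0.8037c

Compose boost 2: (0.625 + 0.359)/(1 + 0.625×0.359) = 0.9840/1.22437 = 0.8037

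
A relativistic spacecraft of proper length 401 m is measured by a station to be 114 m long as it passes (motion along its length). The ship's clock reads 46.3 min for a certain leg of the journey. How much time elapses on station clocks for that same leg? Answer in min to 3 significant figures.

Δt ≈ 163 min

Length contraction ⇒ γ = L₀/L = 401/114 = 3.5175
Time dilation: Δt = γτ₀ = 3.5175 × 46.3 min = 163 min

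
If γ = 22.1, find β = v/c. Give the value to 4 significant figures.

β ≈ 0.9990

β = √(1 − 1/γ²) = √(1 − 1/22.1²) = √(0.997953) = 0.9990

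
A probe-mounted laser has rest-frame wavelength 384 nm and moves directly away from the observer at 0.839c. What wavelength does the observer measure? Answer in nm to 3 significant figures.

Relativistic Doppler: λ_obs = λ_src √((1+β)/(1−β))
= 384 × √(1.8390/0.16100) = 384 × 3.3797 = 1300 nm

λ_obs ≈ 1300 nm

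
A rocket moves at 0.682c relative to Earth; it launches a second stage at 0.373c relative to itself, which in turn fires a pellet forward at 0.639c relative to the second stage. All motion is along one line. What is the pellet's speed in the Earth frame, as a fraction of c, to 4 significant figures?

Compose boost 2: (0.373 + 0.682)/(1 + 0.373×0.682) = 1.055/1.25439 = 0.841049
Compose boost 3: (0.639 + 0.841049)/(1 + 0.639×0.841049) = 1.48005/1.53743 = 0.9627

u ≈ 0.9627c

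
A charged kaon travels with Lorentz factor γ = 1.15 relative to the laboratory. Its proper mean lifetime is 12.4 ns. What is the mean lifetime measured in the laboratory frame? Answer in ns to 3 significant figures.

Δt ≈ 14.3 ns

γ = 1.15 (given)
Time dilation: Δt = γτ₀ = 1.15 × 12.4 ns = 14.3 ns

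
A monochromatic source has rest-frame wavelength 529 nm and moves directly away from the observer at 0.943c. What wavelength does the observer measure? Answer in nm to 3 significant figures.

Relativistic Doppler: λ_obs = λ_src √((1+β)/(1−β))
= 529 × √(1.9430/0.057000) = 529 × 5.8385 = 3090 nm

λ_obs ≈ 3090 nm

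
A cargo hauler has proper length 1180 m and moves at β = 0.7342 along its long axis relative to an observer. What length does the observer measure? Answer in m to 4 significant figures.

γ = 1/√(1 − 0.7342²) = 1.47290
Length contraction: L = L₀/γ = 1180/1.47290 = 801.1 m

L ≈ 801.1 m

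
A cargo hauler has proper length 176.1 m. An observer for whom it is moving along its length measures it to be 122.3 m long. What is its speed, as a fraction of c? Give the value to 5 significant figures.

β ≈ 0.71950

γ = L₀/L = 176.1/122.3 = 1.439902
β = √(1 − 1/γ²) = 0.71950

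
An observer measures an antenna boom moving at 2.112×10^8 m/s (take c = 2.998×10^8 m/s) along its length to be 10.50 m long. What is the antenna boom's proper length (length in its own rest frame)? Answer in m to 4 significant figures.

β = v/c = 2.112×10^8 / 2.998×10^8 = 0.704470
γ = 1/√(1 − 0.704470²) = 1.40898
L₀ = γL = 1.40898 × 10.50 = 14.79 m

L₀ ≈ 14.79 m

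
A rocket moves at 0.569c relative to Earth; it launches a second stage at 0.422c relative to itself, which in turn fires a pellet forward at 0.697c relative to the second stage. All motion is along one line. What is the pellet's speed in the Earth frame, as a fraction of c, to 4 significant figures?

u ≈ 0.9609c

Compose boost 2: (0.422 + 0.569)/(1 + 0.422×0.569) = 0.9910/1.24012 = 0.799118
Compose boost 3: (0.697 + 0.799118)/(1 + 0.697×0.799118) = 1.49612/1.55698 = 0.9609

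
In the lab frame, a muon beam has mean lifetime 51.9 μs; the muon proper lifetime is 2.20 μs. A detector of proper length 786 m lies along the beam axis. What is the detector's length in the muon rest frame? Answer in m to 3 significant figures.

L ≈ 33.3 m

Time dilation ⇒ γ = Δt/τ₀ = 51.9/2.20 = 23.591
Length contraction: L = L₀/γ = 786/23.591 = 33.3 m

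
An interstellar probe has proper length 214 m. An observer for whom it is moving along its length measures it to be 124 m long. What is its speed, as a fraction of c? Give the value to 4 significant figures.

γ = L₀/L = 214/124 = 1.72581
β = √(1 − 1/γ²) = 0.8150

β ≈ 0.8150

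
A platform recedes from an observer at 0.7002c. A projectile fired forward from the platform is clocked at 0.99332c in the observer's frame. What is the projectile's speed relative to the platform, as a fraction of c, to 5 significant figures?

Inverse velocity addition: u' = (u − v)/(1 − uv/c²)
= (0.99332 − 0.7002)/(1 − 0.99332×0.7002) = 0.29312/0.3044773 = 0.96270

u' ≈ 0.96270c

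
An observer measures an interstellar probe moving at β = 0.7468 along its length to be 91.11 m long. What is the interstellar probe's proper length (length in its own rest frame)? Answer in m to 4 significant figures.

γ = 1/√(1 − 0.7468²) = 1.50365
L₀ = γL = 1.50365 × 91.11 = 137.0 m

L₀ ≈ 137.0 m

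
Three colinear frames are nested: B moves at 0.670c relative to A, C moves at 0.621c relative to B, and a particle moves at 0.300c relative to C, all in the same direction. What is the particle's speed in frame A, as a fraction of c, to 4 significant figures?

Compose boost 2: (0.621 + 0.670)/(1 + 0.621×0.670) = 1.291/1.41607 = 0.911678
Compose boost 3: (0.300 + 0.911678)/(1 + 0.300×0.911678) = 1.21168/1.27350 = 0.9515

u ≈ 0.9515c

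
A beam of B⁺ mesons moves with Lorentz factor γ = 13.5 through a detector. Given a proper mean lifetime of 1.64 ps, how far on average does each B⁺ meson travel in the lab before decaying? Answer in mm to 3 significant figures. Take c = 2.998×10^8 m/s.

β = √(1 − 1/γ²) = √(1 − 1/13.5²) = 0.99725
Dilated lifetime: Δt = γτ₀ = 13.5 × 1.64 ps = 22.140 ps
d = vΔt = 0.99725c × 22.140 ps = 2.9898×10^8 m/s × 2.2140×10^-11 s = 6.62 mm

d ≈ 6.62 mm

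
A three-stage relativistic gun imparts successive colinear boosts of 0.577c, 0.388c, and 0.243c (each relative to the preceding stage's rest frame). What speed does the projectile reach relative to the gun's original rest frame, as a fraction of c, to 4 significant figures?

u ≈ 0.8656c

Compose boost 2: (0.388 + 0.577)/(1 + 0.388×0.577) = 0.9650/1.22388 = 0.788479
Compose boost 3: (0.243 + 0.788479)/(1 + 0.243×0.788479) = 1.03148/1.19160 = 0.8656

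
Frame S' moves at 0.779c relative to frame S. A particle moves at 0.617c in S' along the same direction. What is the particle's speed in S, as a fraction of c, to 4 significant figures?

Relativistic velocity addition: u = (u' + v)/(1 + u'v/c²)
= (0.617 + 0.779)/(1 + 0.617×0.779) = 1.396/1.48064 = 0.9428

u ≈ 0.9428c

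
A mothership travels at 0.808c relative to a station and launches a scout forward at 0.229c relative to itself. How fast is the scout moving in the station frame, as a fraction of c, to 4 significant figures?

Compose boost 2: (0.229 + 0.808)/(1 + 0.229×0.808) = 1.037/1.18503 = 0.8751

u ≈ 0.8751c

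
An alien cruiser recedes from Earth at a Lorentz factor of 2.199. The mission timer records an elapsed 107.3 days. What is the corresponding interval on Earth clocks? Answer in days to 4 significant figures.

γ = 2.199 (given)
Time dilation: Δt = γτ₀ = 2.199 × 107.3 days = 236.0 days

Δt ≈ 236.0 days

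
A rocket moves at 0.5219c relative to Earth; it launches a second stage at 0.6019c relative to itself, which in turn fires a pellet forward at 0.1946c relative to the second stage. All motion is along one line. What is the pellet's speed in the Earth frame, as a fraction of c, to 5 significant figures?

Compose boost 2: (0.6019 + 0.5219)/(1 + 0.6019×0.5219) = 1.1238/1.314132 = 0.8551655
Compose boost 3: (0.1946 + 0.8551655)/(1 + 0.1946×0.8551655) = 1.049765/1.166415 = 0.89999

u ≈ 0.89999c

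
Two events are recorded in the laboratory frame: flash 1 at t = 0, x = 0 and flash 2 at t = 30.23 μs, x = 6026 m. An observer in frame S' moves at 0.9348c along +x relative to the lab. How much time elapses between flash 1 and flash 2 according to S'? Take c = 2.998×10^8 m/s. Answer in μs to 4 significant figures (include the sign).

γ = 1/√(1 − 0.9348²) = 2.81552
Δt' = γ(Δt − vΔx/c²) = 2.81552 × (30.23 μs − 0.9348×6026 m / (2.998×10^8 m/s))
= 2.81552 × (11.4405 μs) = 32.21 μs

Δt' ≈ 32.21 μs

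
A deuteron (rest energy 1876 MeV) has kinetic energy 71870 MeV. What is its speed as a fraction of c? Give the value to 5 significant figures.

β ≈ 0.99968

γ = 1 + K/(m₀c²) = 1 + 71870/1876 = 39.31023
β = √(1 − 1/γ²) = 0.99968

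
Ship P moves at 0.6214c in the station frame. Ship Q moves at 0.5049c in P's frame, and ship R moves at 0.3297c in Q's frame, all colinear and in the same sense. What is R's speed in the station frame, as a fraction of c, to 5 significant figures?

Compose boost 2: (0.5049 + 0.6214)/(1 + 0.5049×0.6214) = 1.1263/1.313745 = 0.8573202
Compose boost 3: (0.3297 + 0.8573202)/(1 + 0.3297×0.8573202) = 1.187020/1.282658 = 0.92544

u ≈ 0.92544c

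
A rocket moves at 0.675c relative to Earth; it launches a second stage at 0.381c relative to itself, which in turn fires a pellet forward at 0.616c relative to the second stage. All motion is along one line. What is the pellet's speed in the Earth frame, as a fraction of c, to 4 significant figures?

u ≈ 0.9595c

Compose boost 2: (0.381 + 0.675)/(1 + 0.381×0.675) = 1.056/1.25718 = 0.839979
Compose boost 3: (0.616 + 0.839979)/(1 + 0.616×0.839979) = 1.45598/1.51743 = 0.9595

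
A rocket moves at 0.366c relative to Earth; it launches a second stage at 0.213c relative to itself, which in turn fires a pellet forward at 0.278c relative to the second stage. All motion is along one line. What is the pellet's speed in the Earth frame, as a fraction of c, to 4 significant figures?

u ≈ 0.7092c

Compose boost 2: (0.213 + 0.366)/(1 + 0.213×0.366) = 0.5790/1.07796 = 0.537127
Compose boost 3: (0.278 + 0.537127)/(1 + 0.278×0.537127) = 0.815127/1.14932 = 0.7092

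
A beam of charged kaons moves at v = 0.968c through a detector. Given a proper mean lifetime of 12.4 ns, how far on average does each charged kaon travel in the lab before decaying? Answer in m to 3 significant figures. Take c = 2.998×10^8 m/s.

γ = 1/√(1 − 0.968²) = 3.9849
Dilated lifetime: Δt = γτ₀ = 3.9849 × 12.4 ns = 49.412 ns
d = vΔt = 0.968c × 49.412 ns = 2.9021×10^8 m/s × 4.9412×10^-8 s = 14.3 m

d ≈ 14.3 m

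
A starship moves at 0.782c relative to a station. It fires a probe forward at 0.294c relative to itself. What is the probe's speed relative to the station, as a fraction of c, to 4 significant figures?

Relativistic velocity addition: u = (u' + v)/(1 + u'v/c²)
= (0.294 + 0.782)/(1 + 0.294×0.782) = 1.076/1.22991 = 0.8749

u ≈ 0.8749c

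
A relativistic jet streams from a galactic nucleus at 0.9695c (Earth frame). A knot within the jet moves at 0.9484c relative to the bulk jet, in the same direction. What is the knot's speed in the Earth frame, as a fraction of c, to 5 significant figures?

u ≈ 0.99918c

Relativistic velocity addition: u = (u' + v)/(1 + u'v/c²)
= (0.9484 + 0.9695)/(1 + 0.9484×0.9695) = 1.9179/1.919474 = 0.99918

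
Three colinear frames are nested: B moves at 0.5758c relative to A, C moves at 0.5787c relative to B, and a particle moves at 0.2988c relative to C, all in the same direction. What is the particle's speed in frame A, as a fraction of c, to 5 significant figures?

Compose boost 2: (0.5787 + 0.5758)/(1 + 0.5787×0.5758) = 1.1545/1.333215 = 0.8659516
Compose boost 3: (0.2988 + 0.8659516)/(1 + 0.2988×0.8659516) = 1.164752/1.258746 = 0.92533

u ≈ 0.92533c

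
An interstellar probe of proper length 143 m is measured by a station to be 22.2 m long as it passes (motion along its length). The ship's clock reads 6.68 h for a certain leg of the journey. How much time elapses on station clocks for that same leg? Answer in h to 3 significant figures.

Δt ≈ 43.0 h

Length contraction ⇒ γ = L₀/L = 143/22.2 = 6.4414
Time dilation: Δt = γτ₀ = 6.4414 × 6.68 h = 43.0 h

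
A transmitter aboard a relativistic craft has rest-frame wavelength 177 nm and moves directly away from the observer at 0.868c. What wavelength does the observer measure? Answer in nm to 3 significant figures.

Relativistic Doppler: λ_obs = λ_src √((1+β)/(1−β))
= 177 × √(1.8680/0.13200) = 177 × 3.7618 = 666 nm

λ_obs ≈ 666 nm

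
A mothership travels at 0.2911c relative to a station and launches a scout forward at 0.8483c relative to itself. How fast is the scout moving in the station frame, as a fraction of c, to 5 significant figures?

Compose boost 2: (0.8483 + 0.2911)/(1 + 0.8483×0.2911) = 1.1394/1.246940 = 0.91376

u ≈ 0.91376c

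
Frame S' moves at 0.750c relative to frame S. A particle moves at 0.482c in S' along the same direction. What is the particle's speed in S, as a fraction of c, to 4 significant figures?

Relativistic velocity addition: u = (u' + v)/(1 + u'v/c²)
= (0.482 + 0.750)/(1 + 0.482×0.750) = 1.232/1.36150 = 0.9049

u ≈ 0.9049c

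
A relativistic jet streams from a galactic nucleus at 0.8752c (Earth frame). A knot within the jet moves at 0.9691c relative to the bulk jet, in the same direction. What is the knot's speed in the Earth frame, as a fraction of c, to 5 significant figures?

Relativistic velocity addition: u = (u' + v)/(1 + u'v/c²)
= (0.9691 + 0.8752)/(1 + 0.9691×0.8752) = 1.8443/1.848156 = 0.99791

u ≈ 0.99791c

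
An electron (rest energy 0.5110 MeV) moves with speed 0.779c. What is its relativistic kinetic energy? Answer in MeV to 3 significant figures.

K ≈ 0.304 MeV

γ = 1/√(1 − 0.779²) = 1.5948
K = (γ − 1)m₀c² = (1.5948 − 1) × 0.5110 MeV = 0.59484 × 0.5110 MeV = 0.304 MeV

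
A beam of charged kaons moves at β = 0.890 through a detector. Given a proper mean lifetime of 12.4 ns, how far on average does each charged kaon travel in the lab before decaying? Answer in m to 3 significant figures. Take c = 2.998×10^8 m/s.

d ≈ 7.26 m

γ = 1/√(1 − 0.890²) = 2.1932
Dilated lifetime: Δt = γτ₀ = 2.1932 × 12.4 ns = 27.195 ns
d = vΔt = 0.890c × 27.195 ns = 2.6682×10^8 m/s × 2.7195×10^-8 s = 7.26 m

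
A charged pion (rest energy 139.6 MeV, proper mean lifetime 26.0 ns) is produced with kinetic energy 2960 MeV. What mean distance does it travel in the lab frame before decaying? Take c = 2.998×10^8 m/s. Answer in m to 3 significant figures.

γ = 1 + K/(m₀c²) = 1 + 2960/139.6 = 22.203
β = √(1 − 1/γ²) = 0.99899
Dilated lifetime: γτ₀ = 22.203 × 26.0 ns = 577.29 ns
d = βc·γτ₀ = 0.99899 × (2.998×10^8 m/s) × 5.7729×10^-7 s = 173 m

d ≈ 173 m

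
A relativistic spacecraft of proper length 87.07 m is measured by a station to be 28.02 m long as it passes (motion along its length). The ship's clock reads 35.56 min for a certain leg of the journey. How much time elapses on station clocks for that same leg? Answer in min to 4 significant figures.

Length contraction ⇒ γ = L₀/L = 87.07/28.02 = 3.10742
Time dilation: Δt = γτ₀ = 3.10742 × 35.56 min = 110.5 min

Δt ≈ 110.5 min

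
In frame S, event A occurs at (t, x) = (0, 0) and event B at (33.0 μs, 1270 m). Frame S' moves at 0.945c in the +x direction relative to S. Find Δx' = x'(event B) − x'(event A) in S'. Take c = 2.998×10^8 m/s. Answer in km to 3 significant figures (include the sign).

γ = 1/√(1 − 0.945²) = 3.0574
Δx' = γ(Δx − vΔt) = 3.0574 × (1270 m − 0.945×(2.998×10^8 m/s)×33.0×10^-6 s)
= 3.0574 × (-8079.3 m) = -24.7 km

Δx' ≈ -24.7 km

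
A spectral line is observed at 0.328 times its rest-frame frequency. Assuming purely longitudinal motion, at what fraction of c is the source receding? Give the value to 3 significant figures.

f_obs/f_src = √((1−β)/(1+β)) = 0.328  ⇒  (1−β)/(1+β) = 0.10758
β = |1 − D²|/(1 + D²) = |1 − 0.10758|/(1 + 0.10758) = 0.806

β ≈ 0.806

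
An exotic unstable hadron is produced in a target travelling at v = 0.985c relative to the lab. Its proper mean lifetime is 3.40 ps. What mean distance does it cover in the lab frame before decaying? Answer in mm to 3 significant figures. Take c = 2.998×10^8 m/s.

d ≈ 5.82 mm

γ = 1/√(1 − 0.985²) = 5.7953
Dilated lifetime: Δt = γτ₀ = 5.7953 × 3.40 ps = 19.704 ps
d = vΔt = 0.985c × 19.704 ps = 2.9530×10^8 m/s × 1.9704×10^-11 s = 5.82 mm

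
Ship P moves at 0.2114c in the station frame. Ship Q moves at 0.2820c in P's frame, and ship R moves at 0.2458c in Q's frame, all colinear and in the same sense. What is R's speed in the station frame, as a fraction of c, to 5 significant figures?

Compose boost 2: (0.2820 + 0.2114)/(1 + 0.2820×0.2114) = 0.49340/1.059615 = 0.4656409
Compose boost 3: (0.2458 + 0.4656409)/(1 + 0.2458×0.4656409) = 0.7114409/1.114455 = 0.63838

u ≈ 0.63838c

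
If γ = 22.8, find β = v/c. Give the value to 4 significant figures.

β ≈ 0.9990

β = √(1 − 1/γ²) = √(1 − 1/22.8²) = √(0.998076) = 0.9990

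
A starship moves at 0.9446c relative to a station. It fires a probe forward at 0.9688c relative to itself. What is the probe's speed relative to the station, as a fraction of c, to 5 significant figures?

u ≈ 0.99910c

Relativistic velocity addition: u = (u' + v)/(1 + u'v/c²)
= (0.9688 + 0.9446)/(1 + 0.9688×0.9446) = 1.9134/1.915128 = 0.99910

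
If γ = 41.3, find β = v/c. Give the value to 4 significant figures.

β = √(1 − 1/γ²) = √(1 − 1/41.3²) = √(0.999414) = 0.9997

β ≈ 0.9997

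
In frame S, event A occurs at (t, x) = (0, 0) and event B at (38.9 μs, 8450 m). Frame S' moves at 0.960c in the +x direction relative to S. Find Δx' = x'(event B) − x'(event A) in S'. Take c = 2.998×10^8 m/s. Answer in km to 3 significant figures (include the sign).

Δx' ≈ -9.81 km

γ = 1/√(1 − 0.960²) = 3.5714
Δx' = γ(Δx − vΔt) = 3.5714 × (8450 m − 0.960×(2.998×10^8 m/s)×38.9×10^-6 s)
= 3.5714 × (-2745.7 m) = -9.81 km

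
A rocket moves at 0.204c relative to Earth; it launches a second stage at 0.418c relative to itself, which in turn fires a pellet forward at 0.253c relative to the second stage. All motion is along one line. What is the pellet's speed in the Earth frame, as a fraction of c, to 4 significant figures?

Compose boost 2: (0.418 + 0.204)/(1 + 0.418×0.204) = 0.6220/1.08527 = 0.573128
Compose boost 3: (0.253 + 0.573128)/(1 + 0.253×0.573128) = 0.826128/1.14500 = 0.7215

u ≈ 0.7215c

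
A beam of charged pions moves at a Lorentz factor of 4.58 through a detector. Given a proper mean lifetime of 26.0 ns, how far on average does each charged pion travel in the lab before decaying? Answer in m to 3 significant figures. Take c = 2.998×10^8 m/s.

d ≈ 34.8 m

β = √(1 − 1/γ²) = √(1 − 1/4.58²) = 0.97587
Dilated lifetime: Δt = γτ₀ = 4.58 × 26.0 ns = 119.08 ns
d = vΔt = 0.97587c × 119.08 ns = 2.9257×10^8 m/s × 1.1908×10^-7 s = 34.8 m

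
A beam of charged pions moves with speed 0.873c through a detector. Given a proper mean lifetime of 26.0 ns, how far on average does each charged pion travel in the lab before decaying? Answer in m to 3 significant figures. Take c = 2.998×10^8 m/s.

d ≈ 14.0 m

γ = 1/√(1 − 0.873²) = 2.0504
Dilated lifetime: Δt = γτ₀ = 2.0504 × 26.0 ns = 53.309 ns
d = vΔt = 0.873c × 53.309 ns = 2.6173×10^8 m/s × 5.3309×10^-8 s = 14.0 m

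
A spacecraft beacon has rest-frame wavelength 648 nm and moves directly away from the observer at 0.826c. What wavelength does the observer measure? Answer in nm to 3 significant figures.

Relativistic Doppler: λ_obs = λ_src √((1+β)/(1−β))
= 648 × √(1.8260/0.17400) = 648 × 3.2395 = 2100 nm

λ_obs ≈ 2100 nm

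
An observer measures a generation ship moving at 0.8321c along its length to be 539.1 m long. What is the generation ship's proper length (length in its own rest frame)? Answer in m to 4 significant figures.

γ = 1/√(1 − 0.8321²) = 1.80302
L₀ = γL = 1.80302 × 539.1 = 972.0 m

L₀ ≈ 972.0 m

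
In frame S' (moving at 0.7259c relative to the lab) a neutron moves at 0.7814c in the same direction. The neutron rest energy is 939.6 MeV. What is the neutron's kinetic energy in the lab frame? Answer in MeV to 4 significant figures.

K ≈ 2491 MeV

u_lab = (0.7814 + 0.7259)/(1 + 0.7814×0.7259) = 0.9617678
γ = 1/√(1 − 0.9617678²) = 3.65142
K = (γ − 1)m₀c² = (3.65142 − 1) × 939.6 = 2.65142 × 939.6 = 2491 MeV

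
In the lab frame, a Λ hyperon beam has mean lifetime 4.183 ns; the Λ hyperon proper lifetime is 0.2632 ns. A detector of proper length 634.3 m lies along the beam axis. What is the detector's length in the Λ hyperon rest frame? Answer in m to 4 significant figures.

Time dilation ⇒ γ = Δt/τ₀ = 4.183/0.2632 = 15.8929
Length contraction: L = L₀/γ = 634.3/15.8929 = 39.91 m

L ≈ 39.91 m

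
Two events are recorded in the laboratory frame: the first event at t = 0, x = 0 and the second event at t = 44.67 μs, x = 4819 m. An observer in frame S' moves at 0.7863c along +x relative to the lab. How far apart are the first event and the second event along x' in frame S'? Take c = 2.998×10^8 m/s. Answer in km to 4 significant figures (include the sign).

γ = 1/√(1 − 0.7863²) = 1.61853
Δx' = γ(Δx − vΔt) = 1.61853 × (4819 m − 0.7863×(2.998×10^8 m/s)×44.67×10^-6 s)
= 1.61853 × (-5711.18 m) = -9.244 km

Δx' ≈ -9.244 km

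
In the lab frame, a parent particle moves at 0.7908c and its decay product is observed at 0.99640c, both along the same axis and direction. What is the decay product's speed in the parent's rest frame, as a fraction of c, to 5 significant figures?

u' ≈ 0.96960c

Inverse velocity addition: u' = (u − v)/(1 − uv/c²)
= (0.99640 − 0.7908)/(1 − 0.99640×0.7908) = 0.20560/0.2120469 = 0.96960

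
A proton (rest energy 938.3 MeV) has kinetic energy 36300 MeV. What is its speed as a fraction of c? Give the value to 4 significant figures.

γ = 1 + K/(m₀c²) = 1 + 36300/938.3 = 39.6870
β = √(1 − 1/γ²) = 0.9997

β ≈ 0.9997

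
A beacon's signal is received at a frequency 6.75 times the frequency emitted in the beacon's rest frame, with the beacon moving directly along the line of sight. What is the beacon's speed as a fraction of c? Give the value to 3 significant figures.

f_obs/f_src = √((1+β)/(1−β)) = 6.75  ⇒  (1+β)/(1−β) = 45.562
β = |1 − D²|/(1 + D²) = |1 − 45.562|/(1 + 45.562) = 0.957

β ≈ 0.957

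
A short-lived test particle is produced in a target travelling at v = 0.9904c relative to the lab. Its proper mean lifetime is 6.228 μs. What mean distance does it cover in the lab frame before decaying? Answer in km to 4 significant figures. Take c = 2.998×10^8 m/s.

d ≈ 13.38 km

γ = 1/√(1 − 0.9904²) = 7.23426
Dilated lifetime: Δt = γτ₀ = 7.23426 × 6.228 μs = 45.0550 μs
d = vΔt = 0.9904c × 45.0550 μs = 2.96922×10^8 m/s × 4.50550×10^-5 s = 13.38 km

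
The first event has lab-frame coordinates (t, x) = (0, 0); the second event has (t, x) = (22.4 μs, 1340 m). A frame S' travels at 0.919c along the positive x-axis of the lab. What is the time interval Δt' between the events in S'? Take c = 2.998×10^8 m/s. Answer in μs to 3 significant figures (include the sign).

γ = 1/√(1 − 0.919²) = 2.5364
Δt' = γ(Δt − vΔx/c²) = 2.5364 × (22.4 μs − 0.919×1340 m / (2.998×10^8 m/s))
= 2.5364 × (18.292 μs) = 46.4 μs

Δt' ≈ 46.4 μs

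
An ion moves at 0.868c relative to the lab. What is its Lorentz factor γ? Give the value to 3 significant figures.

γ ≈ 2.01

γ = 1/√(1 − β²) = 1/√(1 − 0.868²) = 1/√(0.24658) = 2.01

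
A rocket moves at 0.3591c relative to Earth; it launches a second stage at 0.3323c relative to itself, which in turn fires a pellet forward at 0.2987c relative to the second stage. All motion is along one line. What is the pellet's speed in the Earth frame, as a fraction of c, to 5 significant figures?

Compose boost 2: (0.3323 + 0.3591)/(1 + 0.3323×0.3591) = 0.69140/1.119329 = 0.6176915
Compose boost 3: (0.2987 + 0.6176915)/(1 + 0.2987×0.6176915) = 0.9163915/1.184504 = 0.77365

u ≈ 0.77365c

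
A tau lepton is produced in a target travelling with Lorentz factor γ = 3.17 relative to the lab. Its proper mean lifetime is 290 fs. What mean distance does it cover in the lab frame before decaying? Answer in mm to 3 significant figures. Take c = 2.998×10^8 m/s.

d ≈ 0.262 mm

β = √(1 − 1/γ²) = √(1 − 1/3.17²) = 0.94894
Dilated lifetime: Δt = γτ₀ = 3.17 × 290 fs = 919.30 fs
d = vΔt = 0.94894c × 919.30 fs = 2.8449×10^8 m/s × 9.1930×10^-13 s = 0.262 mm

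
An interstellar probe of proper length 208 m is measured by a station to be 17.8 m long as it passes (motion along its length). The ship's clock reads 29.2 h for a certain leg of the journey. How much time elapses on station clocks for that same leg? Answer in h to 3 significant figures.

Length contraction ⇒ γ = L₀/L = 208/17.8 = 11.685
Time dilation: Δt = γτ₀ = 11.685 × 29.2 h = 341 h

Δt ≈ 341 h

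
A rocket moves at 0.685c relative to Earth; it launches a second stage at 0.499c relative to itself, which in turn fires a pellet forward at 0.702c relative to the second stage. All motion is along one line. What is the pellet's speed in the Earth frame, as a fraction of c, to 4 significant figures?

u ≈ 0.9784c

Compose boost 2: (0.499 + 0.685)/(1 + 0.499×0.685) = 1.184/1.34181 = 0.882387
Compose boost 3: (0.702 + 0.882387)/(1 + 0.702×0.882387) = 1.58439/1.61944 = 0.9784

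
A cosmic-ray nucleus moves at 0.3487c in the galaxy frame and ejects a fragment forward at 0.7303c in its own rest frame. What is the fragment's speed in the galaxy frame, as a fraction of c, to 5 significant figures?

u ≈ 0.86000c

Compose boost 2: (0.7303 + 0.3487)/(1 + 0.7303×0.3487) = 1.0790/1.254656 = 0.86000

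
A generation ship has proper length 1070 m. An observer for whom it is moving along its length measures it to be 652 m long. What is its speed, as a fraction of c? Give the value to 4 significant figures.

β ≈ 0.7929

γ = L₀/L = 1070/652 = 1.64110
β = √(1 − 1/γ²) = 0.7929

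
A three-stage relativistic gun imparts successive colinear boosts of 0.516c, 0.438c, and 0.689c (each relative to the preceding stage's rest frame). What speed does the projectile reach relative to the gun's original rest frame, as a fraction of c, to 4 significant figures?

Compose boost 2: (0.438 + 0.516)/(1 + 0.438×0.516) = 0.9540/1.22601 = 0.778135
Compose boost 3: (0.689 + 0.778135)/(1 + 0.689×0.778135) = 1.46714/1.53614 = 0.9551

u ≈ 0.9551c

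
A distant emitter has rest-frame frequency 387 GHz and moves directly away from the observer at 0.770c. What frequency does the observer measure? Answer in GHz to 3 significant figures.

Relativistic Doppler: f_obs = f_src √((1−β)/(1+β))
= 387 × √(0.23000/1.7700) = 387 × 0.36048 = 140 GHz

f_obs ≈ 140 GHz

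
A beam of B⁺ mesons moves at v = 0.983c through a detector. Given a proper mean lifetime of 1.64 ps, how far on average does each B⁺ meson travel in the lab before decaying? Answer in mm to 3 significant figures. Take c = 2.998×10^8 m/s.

d ≈ 2.63 mm

γ = 1/√(1 − 0.983²) = 5.4465
Dilated lifetime: Δt = γτ₀ = 5.4465 × 1.64 ps = 8.9322 ps
d = vΔt = 0.983c × 8.9322 ps = 2.9470×10^8 m/s × 8.9322×10^-12 s = 2.63 mm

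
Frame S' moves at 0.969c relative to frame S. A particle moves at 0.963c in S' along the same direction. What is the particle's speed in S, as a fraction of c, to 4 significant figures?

Relativistic velocity addition: u = (u' + v)/(1 + u'v/c²)
= (0.963 + 0.969)/(1 + 0.963×0.969) = 1.932/1.93315 = 0.9994

u ≈ 0.9994c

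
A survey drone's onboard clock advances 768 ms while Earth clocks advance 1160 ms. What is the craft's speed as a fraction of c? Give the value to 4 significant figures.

β ≈ 0.7494

γ = Δt/τ₀ = 1160/768 = 1.51042
β = √(1 − 1/γ²) = √(1 − 1/1.51042²) = 0.7494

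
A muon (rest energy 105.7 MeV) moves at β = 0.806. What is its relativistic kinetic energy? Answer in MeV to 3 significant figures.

K ≈ 72.9 MeV

γ = 1/√(1 − 0.806²) = 1.6894
K = (γ − 1)m₀c² = (1.6894 − 1) × 105.7 MeV = 0.68943 × 105.7 MeV = 72.9 MeV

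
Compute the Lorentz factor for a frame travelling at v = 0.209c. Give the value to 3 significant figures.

γ = 1/√(1 − β²) = 1/√(1 − 0.209²) = 1/√(0.95632) = 1.02

γ ≈ 1.02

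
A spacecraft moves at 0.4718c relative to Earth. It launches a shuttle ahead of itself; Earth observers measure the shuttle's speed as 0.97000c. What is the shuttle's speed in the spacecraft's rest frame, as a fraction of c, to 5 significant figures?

Inverse velocity addition: u' = (u − v)/(1 − uv/c²)
= (0.97000 − 0.4718)/(1 − 0.97000×0.4718) = 0.49820/0.5423540 = 0.91859

u' ≈ 0.91859c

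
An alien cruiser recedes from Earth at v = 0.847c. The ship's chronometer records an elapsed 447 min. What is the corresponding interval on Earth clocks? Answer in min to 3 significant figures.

Δt ≈ 841 min

γ = 1/√(1 − 0.847²) = 1.8811
Time dilation: Δt = γτ₀ = 1.8811 × 447 min = 841 min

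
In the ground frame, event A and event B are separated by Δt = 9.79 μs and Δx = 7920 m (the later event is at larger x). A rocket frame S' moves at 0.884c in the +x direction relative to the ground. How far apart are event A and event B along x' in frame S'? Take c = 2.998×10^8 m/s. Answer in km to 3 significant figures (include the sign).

γ = 1/√(1 − 0.884²) = 2.1391
Δx' = γ(Δx − vΔt) = 2.1391 × (7920 m − 0.884×(2.998×10^8 m/s)×9.79×10^-6 s)
= 2.1391 × (5325.4 m) = 11.4 km

Δx' ≈ 11.4 km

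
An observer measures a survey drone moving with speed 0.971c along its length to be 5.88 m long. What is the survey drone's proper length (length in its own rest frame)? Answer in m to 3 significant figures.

γ = 1/√(1 − 0.971²) = 4.1827
L₀ = γL = 4.1827 × 5.88 = 24.6 m

L₀ ≈ 24.6 m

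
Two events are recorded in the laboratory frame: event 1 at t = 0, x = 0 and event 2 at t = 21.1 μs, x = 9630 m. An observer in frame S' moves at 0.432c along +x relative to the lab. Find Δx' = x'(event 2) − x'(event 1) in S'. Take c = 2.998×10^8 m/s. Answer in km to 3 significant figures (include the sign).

Δx' ≈ 7.65 km

γ = 1/√(1 − 0.432²) = 1.1088
Δx' = γ(Δx − vΔt) = 1.1088 × (9630 m − 0.432×(2.998×10^8 m/s)×21.1×10^-6 s)
= 1.1088 × (6897.3 m) = 7.65 km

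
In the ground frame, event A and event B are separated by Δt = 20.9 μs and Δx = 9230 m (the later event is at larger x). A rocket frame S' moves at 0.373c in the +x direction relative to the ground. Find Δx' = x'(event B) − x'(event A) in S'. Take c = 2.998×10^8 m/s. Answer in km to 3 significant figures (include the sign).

Δx' ≈ 7.43 km

γ = 1/√(1 − 0.373²) = 1.0778
Δx' = γ(Δx − vΔt) = 1.0778 × (9230 m − 0.373×(2.998×10^8 m/s)×20.9×10^-6 s)
= 1.0778 × (6892.8 m) = 7.43 km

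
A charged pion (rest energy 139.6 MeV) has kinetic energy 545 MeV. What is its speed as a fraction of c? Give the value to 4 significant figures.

γ = 1 + K/(m₀c²) = 1 + 545/139.6 = 4.90401
β = √(1 − 1/γ²) = 0.9790

β ≈ 0.9790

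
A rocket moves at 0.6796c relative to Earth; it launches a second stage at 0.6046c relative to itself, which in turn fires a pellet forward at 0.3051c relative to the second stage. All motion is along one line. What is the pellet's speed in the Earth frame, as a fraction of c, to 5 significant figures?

Compose boost 2: (0.6046 + 0.6796)/(1 + 0.6046×0.6796) = 1.2842/1.410886 = 0.9102081
Compose boost 3: (0.3051 + 0.9102081)/(1 + 0.3051×0.9102081) = 1.215308/1.277704 = 0.95117

u ≈ 0.95117c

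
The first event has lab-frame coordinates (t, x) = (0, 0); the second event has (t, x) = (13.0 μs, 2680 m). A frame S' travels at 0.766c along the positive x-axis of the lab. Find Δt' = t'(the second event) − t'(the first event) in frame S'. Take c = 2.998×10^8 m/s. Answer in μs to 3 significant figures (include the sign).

Δt' ≈ 9.57 μs

γ = 1/√(1 − 0.766²) = 1.5556
Δt' = γ(Δt − vΔx/c²) = 1.5556 × (13.0 μs − 0.766×2680 m / (2.998×10^8 m/s))
= 1.5556 × (6.1525 μs) = 9.57 μs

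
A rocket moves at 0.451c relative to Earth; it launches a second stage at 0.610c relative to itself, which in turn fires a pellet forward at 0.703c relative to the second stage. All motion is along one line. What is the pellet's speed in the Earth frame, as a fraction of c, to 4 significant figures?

u ≈ 0.9685c

Compose boost 2: (0.610 + 0.451)/(1 + 0.610×0.451) = 1.061/1.27511 = 0.832085
Compose boost 3: (0.703 + 0.832085)/(1 + 0.703×0.832085) = 1.53509/1.58496 = 0.9685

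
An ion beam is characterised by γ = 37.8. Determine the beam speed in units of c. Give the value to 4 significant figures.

β ≈ 0.9997

β = √(1 − 1/γ²) = √(1 − 1/37.8²) = √(0.999300) = 0.9997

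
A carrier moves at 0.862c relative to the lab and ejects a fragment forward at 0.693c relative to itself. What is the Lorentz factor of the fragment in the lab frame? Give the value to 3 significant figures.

u_lab = (0.693 + 0.862)/(1 + 0.693×0.862) = 1.555/1.59737 = 0.973478
γ = 1/√(1 − 0.973478²) = 4.37

γ ≈ 4.37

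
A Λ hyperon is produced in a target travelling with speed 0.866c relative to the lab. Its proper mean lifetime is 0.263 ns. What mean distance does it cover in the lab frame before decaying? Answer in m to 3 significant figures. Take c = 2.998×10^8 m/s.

d ≈ 0.137 m

γ = 1/√(1 − 0.866²) = 1.9998
Dilated lifetime: Δt = γτ₀ = 1.9998 × 0.263 ns = 0.52595 ns
d = vΔt = 0.866c × 0.52595 ns = 2.5963×10^8 m/s × 5.2595×10^-10 s = 0.137 m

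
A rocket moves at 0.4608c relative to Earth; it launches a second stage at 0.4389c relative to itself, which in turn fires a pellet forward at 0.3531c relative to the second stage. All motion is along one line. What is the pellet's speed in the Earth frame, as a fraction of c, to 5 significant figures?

Compose boost 2: (0.4389 + 0.4608)/(1 + 0.4389×0.4608) = 0.89970/1.202245 = 0.7483499
Compose boost 3: (0.3531 + 0.7483499)/(1 + 0.3531×0.7483499) = 1.101450/1.264242 = 0.87123

u ≈ 0.87123c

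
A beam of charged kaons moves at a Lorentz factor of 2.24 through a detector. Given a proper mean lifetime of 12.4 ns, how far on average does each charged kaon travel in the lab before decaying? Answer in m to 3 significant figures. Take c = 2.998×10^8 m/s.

β = √(1 − 1/γ²) = √(1 − 1/2.24²) = 0.89482
Dilated lifetime: Δt = γτ₀ = 2.24 × 12.4 ns = 27.776 ns
d = vΔt = 0.89482c × 27.776 ns = 2.6827×10^8 m/s × 2.7776×10^-8 s = 7.45 m

d ≈ 7.45 m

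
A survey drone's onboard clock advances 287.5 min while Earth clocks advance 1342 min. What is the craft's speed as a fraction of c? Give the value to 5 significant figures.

γ = Δt/τ₀ = 1342/287.5 = 4.667826
β = √(1 − 1/γ²) = √(1 − 1/4.667826²) = 0.97678

β ≈ 0.97678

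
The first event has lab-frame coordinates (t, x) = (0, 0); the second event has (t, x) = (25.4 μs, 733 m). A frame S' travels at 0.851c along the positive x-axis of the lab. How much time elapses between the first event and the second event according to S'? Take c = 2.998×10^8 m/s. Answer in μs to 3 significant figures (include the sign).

γ = 1/√(1 − 0.851²) = 1.9042
Δt' = γ(Δt − vΔx/c²) = 1.9042 × (25.4 μs − 0.851×733 m / (2.998×10^8 m/s))
= 1.9042 × (23.319 μs) = 44.4 μs

Δt' ≈ 44.4 μs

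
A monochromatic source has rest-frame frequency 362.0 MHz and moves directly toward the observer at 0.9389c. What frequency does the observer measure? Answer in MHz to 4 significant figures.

Relativistic Doppler: f_obs = f_src √((1+β)/(1−β))
= 362.0 × √(1.93890/0.0611000) = 362.0 × 5.63323 = 2039 MHz

f_obs ≈ 2039 MHz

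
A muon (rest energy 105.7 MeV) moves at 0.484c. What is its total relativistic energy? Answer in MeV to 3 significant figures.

γ = 1/√(1 − 0.484²) = 1.1428
E = γm₀c² = 1.1428 × 105.7 MeV = 121 MeV

E ≈ 121 MeV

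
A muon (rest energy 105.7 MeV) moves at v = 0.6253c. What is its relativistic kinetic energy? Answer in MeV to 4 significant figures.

K ≈ 29.75 MeV

γ = 1/√(1 − 0.6253²) = 1.28142
K = (γ − 1)m₀c² = (1.28142 − 1) × 105.7 MeV = 0.281420 × 105.7 MeV = 29.75 MeV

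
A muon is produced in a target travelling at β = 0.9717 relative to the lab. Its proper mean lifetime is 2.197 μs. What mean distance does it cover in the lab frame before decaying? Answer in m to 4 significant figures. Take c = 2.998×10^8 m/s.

d ≈ 2709 m

γ = 1/√(1 − 0.9717²) = 4.23337
Dilated lifetime: Δt = γτ₀ = 4.23337 × 2.197 μs = 9.30072 μs
d = vΔt = 0.9717c × 9.30072 μs = 2.91316×10^8 m/s × 9.30072×10^-6 s = 2709 m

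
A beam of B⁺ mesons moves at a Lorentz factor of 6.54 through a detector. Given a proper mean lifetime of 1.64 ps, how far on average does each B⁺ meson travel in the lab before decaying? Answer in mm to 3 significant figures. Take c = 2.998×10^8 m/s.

β = √(1 − 1/γ²) = √(1 − 1/6.54²) = 0.98824
Dilated lifetime: Δt = γτ₀ = 6.54 × 1.64 ps = 10.726 ps
d = vΔt = 0.98824c × 10.726 ps = 2.9627×10^8 m/s × 1.0726×10^-11 s = 3.18 mm

d ≈ 3.18 mm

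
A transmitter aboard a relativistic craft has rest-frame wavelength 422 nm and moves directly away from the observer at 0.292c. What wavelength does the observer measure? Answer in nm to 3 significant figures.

λ_obs ≈ 570 nm

Relativistic Doppler: λ_obs = λ_src √((1+β)/(1−β))
= 422 × √(1.2920/0.70800) = 422 × 1.3509 = 570 nm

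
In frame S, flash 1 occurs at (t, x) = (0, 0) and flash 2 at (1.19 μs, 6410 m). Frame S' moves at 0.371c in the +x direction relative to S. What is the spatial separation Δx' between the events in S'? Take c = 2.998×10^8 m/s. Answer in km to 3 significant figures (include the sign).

γ = 1/√(1 − 0.371²) = 1.0769
Δx' = γ(Δx − vΔt) = 1.0769 × (6410 m − 0.371×(2.998×10^8 m/s)×1.19×10^-6 s)
= 1.0769 × (6277.6 m) = 6.76 km

Δx' ≈ 6.76 km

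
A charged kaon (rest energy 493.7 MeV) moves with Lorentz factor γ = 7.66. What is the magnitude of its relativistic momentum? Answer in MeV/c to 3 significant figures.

p ≈ 3750 MeV/c

β = √(1 − 1/γ²) = √(1 − 1/7.66²) = 0.99144
p = γβm₀c = 7.66 × 0.99144 × 493.7 MeV/c = 3750 MeV/c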